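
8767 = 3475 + 5292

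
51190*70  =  3583300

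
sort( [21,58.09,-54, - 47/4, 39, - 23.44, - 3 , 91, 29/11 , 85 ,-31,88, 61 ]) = [-54, - 31,-23.44,-47/4, - 3, 29/11, 21, 39,58.09,61,85,88, 91]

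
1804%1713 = 91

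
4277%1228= 593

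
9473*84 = 795732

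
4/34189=4/34189 = 0.00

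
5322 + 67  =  5389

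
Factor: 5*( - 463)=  - 2315 = - 5^1*463^1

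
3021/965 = 3 + 126/965 = 3.13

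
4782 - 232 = 4550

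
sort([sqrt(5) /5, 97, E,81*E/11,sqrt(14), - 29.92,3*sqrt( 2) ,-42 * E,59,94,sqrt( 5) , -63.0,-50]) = [ - 42*E,  -  63.0, - 50, - 29.92,  sqrt( 5)/5,  sqrt ( 5),E, sqrt( 14 ),  3*sqrt ( 2),81*E/11, 59,94,97 ]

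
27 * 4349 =117423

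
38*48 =1824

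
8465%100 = 65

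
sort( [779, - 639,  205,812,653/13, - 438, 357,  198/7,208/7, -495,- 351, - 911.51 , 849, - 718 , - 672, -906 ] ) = [-911.51, - 906,- 718,- 672, -639, - 495,-438, -351,  198/7,  208/7,  653/13,205, 357, 779, 812,  849]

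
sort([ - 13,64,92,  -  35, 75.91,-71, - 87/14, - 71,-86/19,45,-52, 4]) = [- 71, - 71, - 52,-35, - 13,-87/14,-86/19, 4 , 45, 64, 75.91,92 ] 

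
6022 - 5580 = 442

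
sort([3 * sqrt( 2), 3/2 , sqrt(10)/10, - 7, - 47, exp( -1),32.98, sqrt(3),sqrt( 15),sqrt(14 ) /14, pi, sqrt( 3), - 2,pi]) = [-47, - 7, -2, sqrt(14)/14,sqrt(10) /10, exp(  -  1 )  ,  3/2,sqrt( 3 ), sqrt(3),pi, pi, sqrt(15), 3*sqrt( 2), 32.98] 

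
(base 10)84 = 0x54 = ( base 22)3I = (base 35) 2E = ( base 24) 3c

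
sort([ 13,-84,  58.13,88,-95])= [ - 95, - 84, 13, 58.13,88 ] 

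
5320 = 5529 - 209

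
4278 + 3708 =7986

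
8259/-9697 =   -  1  +  1438/9697 = -  0.85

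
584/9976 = 73/1247 = 0.06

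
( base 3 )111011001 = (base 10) 9586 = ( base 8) 22562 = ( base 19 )17aa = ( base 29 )BBG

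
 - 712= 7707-8419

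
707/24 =29 + 11/24 =29.46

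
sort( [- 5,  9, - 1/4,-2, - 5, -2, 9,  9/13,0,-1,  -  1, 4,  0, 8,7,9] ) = [ - 5, - 5,-2, - 2, - 1, - 1, - 1/4,0, 0,9/13, 4,  7 , 8, 9, 9,  9 ] 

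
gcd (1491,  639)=213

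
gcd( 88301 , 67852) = 1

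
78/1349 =78/1349 = 0.06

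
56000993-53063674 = 2937319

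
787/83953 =787/83953 = 0.01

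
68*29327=1994236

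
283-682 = -399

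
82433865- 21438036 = 60995829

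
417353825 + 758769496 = 1176123321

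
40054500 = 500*80109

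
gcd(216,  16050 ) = 6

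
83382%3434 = 966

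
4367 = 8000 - 3633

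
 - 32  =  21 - 53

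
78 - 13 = 65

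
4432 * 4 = 17728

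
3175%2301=874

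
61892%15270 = 812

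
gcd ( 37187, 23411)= 41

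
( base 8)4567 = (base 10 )2423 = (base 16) 977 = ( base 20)613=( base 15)AB8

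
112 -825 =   -  713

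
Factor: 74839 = 67^1 * 1117^1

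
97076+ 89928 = 187004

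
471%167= 137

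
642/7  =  642/7= 91.71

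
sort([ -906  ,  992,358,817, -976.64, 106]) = [-976.64,  -  906, 106,358, 817,992 ]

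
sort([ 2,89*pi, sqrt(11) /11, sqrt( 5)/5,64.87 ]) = [ sqrt (11 ) /11,  sqrt( 5)/5,  2, 64.87, 89*pi]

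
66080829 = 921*71749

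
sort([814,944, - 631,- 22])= [ - 631,-22,814,944]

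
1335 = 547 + 788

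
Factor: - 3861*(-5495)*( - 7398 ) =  - 2^1 * 3^6*5^1*7^1*11^1*13^1*137^1*157^1 = - 156957410610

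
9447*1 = 9447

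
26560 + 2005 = 28565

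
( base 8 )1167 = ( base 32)JN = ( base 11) 524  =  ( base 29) lm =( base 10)631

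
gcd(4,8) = 4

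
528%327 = 201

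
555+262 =817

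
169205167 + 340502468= 509707635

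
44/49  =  44/49=   0.90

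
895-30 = 865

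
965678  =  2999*322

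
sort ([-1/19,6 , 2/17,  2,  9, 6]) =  [ - 1/19, 2/17, 2,6,6, 9]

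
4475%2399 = 2076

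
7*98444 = 689108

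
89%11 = 1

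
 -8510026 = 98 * ( - 86837 ) 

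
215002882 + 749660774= 964663656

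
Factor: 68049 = 3^2*7561^1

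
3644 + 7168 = 10812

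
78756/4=19689   =  19689.00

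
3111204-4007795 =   -  896591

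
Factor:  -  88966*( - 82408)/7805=7331510128/7805 = 2^4* 5^ ( - 1) *7^(-1 )*223^ ( - 1)*10301^1 * 44483^1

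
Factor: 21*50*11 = 11550 = 2^1*3^1*5^2*7^1*11^1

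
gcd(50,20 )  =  10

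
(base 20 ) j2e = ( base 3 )101111111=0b1110111100110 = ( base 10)7654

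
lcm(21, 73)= 1533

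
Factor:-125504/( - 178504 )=2^3*37^1 * 421^ (  -  1) = 296/421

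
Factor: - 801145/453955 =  - 557^ ( -1)*983^1 =- 983/557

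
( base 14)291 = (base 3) 201020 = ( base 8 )1007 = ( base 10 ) 519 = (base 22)11d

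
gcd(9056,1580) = 4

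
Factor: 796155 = 3^1*5^1*53077^1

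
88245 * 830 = 73243350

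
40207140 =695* 57852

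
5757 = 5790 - 33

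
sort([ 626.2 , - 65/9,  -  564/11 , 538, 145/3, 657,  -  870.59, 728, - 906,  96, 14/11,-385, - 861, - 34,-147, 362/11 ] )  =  [ - 906,-870.59, - 861, - 385 , - 147,  -  564/11, - 34 , - 65/9,14/11, 362/11,145/3 , 96 , 538, 626.2 , 657,728 ] 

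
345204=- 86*(-4014) 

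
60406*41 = 2476646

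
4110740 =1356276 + 2754464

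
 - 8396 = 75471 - 83867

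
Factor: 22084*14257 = 2^2*53^1*269^1*5521^1=314851588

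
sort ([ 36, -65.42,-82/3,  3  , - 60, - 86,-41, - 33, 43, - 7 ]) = [ - 86, - 65.42, - 60, - 41, - 33, - 82/3, - 7 , 3, 36, 43 ] 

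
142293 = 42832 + 99461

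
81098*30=2432940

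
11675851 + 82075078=93750929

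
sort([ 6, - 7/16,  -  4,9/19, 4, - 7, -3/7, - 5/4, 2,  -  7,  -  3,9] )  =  [ - 7,  -  7, - 4, - 3, -5/4,-7/16, - 3/7,9/19,2,  4,6,  9] 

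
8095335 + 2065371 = 10160706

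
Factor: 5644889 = 5644889^1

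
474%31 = 9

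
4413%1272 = 597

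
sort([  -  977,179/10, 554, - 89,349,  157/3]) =[- 977, - 89,179/10,157/3,349, 554]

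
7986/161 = 7986/161=49.60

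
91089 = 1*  91089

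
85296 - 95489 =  - 10193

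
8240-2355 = 5885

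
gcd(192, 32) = 32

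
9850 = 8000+1850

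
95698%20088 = 15346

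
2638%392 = 286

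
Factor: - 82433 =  -13^1*17^1*373^1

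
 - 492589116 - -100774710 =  - 391814406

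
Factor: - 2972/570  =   - 1486/285= -2^1*3^( - 1 )*5^( - 1)*19^( - 1)*743^1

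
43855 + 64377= 108232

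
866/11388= 433/5694 = 0.08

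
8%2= 0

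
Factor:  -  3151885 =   -  5^1 * 11^1 * 17^1*3371^1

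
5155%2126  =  903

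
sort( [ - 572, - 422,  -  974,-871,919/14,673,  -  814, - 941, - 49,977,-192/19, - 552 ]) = [ - 974, - 941,-871, - 814, - 572, - 552, - 422  , - 49, - 192/19,919/14,673 , 977 ]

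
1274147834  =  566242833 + 707905001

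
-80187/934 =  - 86 + 137/934 = - 85.85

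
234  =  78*3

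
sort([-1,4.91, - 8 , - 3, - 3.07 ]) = [- 8  ,-3.07,-3,-1 , 4.91 ]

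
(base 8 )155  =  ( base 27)41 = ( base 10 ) 109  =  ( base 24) 4D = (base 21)54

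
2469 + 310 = 2779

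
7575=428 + 7147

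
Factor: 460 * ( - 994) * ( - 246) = 112481040 = 2^4*3^1 * 5^1*7^1*23^1*41^1 *71^1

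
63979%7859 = 1107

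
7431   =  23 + 7408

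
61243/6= 10207+1/6  =  10207.17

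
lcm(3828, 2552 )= 7656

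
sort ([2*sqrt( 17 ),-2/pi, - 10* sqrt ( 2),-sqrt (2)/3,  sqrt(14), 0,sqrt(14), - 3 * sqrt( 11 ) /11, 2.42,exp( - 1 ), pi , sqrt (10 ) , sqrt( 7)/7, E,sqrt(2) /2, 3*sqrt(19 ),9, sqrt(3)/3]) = [ - 10*sqrt(2),-3*sqrt(11 ) /11, - 2/pi , -sqrt( 2 ) /3,0,exp( - 1 ), sqrt( 7) /7,sqrt ( 3)/3,sqrt(2 )/2 , 2.42,  E , pi, sqrt( 10), sqrt (14 ),sqrt (14), 2*sqrt( 17),  9, 3*sqrt (19 ) ] 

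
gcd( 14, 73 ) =1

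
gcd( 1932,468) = 12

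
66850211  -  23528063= 43322148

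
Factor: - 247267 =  - 47^1*5261^1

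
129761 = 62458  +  67303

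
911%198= 119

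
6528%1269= 183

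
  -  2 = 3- 5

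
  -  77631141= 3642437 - 81273578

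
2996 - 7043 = -4047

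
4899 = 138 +4761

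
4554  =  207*22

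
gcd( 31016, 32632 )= 8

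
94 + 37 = 131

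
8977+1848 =10825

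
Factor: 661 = 661^1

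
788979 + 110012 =898991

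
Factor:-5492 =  - 2^2 * 1373^1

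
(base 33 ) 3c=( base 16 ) 6F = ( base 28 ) 3r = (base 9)133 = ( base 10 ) 111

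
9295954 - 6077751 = 3218203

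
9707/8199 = 1 + 1508/8199 = 1.18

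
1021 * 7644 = 7804524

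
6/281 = 6/281 = 0.02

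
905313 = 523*1731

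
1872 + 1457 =3329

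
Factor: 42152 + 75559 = 3^2 * 11^1*29^1*41^1= 117711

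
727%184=175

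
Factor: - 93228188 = -2^2*1871^1*12457^1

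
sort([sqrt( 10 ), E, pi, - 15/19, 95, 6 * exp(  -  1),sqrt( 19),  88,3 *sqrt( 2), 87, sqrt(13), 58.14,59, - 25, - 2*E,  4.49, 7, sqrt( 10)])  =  [ - 25, - 2 * E, - 15/19, 6*exp( - 1 ), E,  pi, sqrt(10 ), sqrt ( 10), sqrt( 13 ), 3*sqrt( 2), sqrt( 19) , 4.49,  7, 58.14, 59, 87,88,95 ]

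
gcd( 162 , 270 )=54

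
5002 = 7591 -2589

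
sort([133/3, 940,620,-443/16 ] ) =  [- 443/16,133/3,620,940 ]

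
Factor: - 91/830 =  - 2^( - 1)*5^ ( - 1 )*7^1*13^1*83^(  -  1)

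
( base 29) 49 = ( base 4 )1331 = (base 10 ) 125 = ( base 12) A5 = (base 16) 7D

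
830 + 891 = 1721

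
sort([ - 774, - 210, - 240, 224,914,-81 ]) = [ - 774,-240, - 210, - 81,224, 914 ] 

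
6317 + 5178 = 11495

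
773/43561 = 773/43561 = 0.02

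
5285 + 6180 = 11465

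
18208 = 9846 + 8362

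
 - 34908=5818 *(-6)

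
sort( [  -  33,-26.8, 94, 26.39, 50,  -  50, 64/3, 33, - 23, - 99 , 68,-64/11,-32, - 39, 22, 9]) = [ - 99,-50, - 39, - 33,-32, - 26.8, - 23,-64/11,9 , 64/3 , 22, 26.39 , 33, 50, 68,94]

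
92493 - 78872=13621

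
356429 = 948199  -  591770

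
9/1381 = 9/1381 =0.01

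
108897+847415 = 956312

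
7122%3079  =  964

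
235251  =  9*26139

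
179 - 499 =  - 320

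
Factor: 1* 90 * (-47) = - 2^1*3^2 * 5^1*47^1= - 4230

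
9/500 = 9/500 = 0.02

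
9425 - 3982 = 5443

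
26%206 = 26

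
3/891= 1/297 = 0.00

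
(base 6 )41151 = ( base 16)155B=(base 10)5467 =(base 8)12533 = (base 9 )7444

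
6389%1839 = 872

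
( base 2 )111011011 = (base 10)475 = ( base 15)21A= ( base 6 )2111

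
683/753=683/753  =  0.91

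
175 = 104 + 71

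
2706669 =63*42963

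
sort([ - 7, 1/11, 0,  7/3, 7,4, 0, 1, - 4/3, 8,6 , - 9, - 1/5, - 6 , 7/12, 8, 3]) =[ - 9, - 7, -6, - 4/3 , - 1/5, 0, 0 , 1/11, 7/12, 1, 7/3, 3,4, 6,7,8,8]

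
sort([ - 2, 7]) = [ - 2, 7] 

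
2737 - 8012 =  - 5275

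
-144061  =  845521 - 989582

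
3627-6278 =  - 2651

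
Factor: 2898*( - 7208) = - 2^4*3^2*7^1*17^1*23^1*53^1 = - 20888784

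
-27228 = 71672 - 98900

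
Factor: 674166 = 2^1*3^1*112361^1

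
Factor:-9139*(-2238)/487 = 20453082/487  =  2^1*3^1*13^1*19^1*37^1 * 373^1*487^(-1 )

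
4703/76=4703/76 = 61.88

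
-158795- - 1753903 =1595108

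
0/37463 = 0 =0.00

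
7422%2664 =2094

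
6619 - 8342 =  - 1723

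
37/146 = 37/146 = 0.25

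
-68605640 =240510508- 309116148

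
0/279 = 0=0.00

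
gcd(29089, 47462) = 19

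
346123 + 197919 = 544042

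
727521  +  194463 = 921984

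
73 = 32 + 41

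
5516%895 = 146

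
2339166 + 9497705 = 11836871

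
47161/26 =1813 +23/26 =1813.88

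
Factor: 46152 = 2^3*3^2*641^1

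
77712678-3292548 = 74420130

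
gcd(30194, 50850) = 2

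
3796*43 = 163228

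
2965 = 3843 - 878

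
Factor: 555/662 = 2^( - 1) * 3^1 * 5^1 * 37^1*331^( - 1) 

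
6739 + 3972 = 10711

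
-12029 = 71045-83074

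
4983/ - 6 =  - 1661/2= - 830.50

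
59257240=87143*680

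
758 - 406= 352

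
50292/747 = 67 + 27/83 =67.33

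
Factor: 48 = 2^4* 3^1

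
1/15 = 1/15 =0.07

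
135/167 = 135/167= 0.81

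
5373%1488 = 909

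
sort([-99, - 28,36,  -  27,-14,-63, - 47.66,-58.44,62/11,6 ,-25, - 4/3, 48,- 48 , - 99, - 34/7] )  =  [ - 99 , - 99, - 63, -58.44, - 48, - 47.66, - 28, - 27,- 25,  -  14, -34/7,  -  4/3,62/11,6,36,  48] 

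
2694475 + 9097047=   11791522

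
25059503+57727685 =82787188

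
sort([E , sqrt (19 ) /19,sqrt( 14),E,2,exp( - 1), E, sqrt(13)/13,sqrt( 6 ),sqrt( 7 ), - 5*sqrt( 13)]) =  [ - 5*sqrt( 13),sqrt( 19)/19, sqrt( 13 )/13, exp(  -  1 ) , 2,sqrt( 6 ) , sqrt( 7 ), E,E, E,  sqrt( 14) ]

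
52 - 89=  - 37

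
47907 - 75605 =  -27698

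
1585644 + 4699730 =6285374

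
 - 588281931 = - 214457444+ - 373824487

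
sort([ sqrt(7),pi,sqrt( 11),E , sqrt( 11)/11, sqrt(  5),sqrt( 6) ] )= [sqrt(11)/11,sqrt ( 5),sqrt( 6),sqrt( 7),E,pi,sqrt( 11)]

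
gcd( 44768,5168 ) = 16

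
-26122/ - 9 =2902 + 4/9=2902.44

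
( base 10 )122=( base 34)3K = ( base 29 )46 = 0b1111010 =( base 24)52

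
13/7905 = 13/7905 = 0.00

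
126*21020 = 2648520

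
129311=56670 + 72641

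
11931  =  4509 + 7422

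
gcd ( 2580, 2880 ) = 60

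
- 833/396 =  - 833/396 = - 2.10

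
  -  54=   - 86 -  - 32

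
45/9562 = 45/9562 =0.00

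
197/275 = 197/275 = 0.72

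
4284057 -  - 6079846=10363903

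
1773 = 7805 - 6032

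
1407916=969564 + 438352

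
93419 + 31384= 124803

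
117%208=117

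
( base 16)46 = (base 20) 3A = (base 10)70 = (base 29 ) 2C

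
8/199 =8/199=0.04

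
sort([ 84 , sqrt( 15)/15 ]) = [sqrt( 15)/15, 84 ] 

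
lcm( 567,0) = 0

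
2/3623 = 2/3623 = 0.00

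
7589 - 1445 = 6144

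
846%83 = 16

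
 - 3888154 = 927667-4815821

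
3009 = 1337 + 1672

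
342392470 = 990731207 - 648338737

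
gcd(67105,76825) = 5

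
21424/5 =21424/5  =  4284.80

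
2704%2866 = 2704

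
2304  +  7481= 9785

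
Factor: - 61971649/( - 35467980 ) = 2^(-2)*3^( -1)*5^ ( - 1)*251^1 * 397^( -1)*1489^(  -  1)*246899^1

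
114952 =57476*2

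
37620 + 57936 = 95556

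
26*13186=342836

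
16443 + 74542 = 90985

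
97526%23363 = 4074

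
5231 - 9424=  - 4193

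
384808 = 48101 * 8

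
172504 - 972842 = -800338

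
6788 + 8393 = 15181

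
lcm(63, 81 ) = 567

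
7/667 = 7/667 = 0.01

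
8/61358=4/30679 = 0.00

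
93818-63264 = 30554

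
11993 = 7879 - -4114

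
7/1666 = 1/238 = 0.00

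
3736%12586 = 3736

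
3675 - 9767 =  - 6092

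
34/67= 34/67 = 0.51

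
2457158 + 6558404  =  9015562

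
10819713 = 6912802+3906911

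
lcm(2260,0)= 0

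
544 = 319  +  225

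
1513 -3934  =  -2421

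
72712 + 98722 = 171434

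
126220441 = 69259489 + 56960952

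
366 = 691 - 325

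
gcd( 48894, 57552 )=6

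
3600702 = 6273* 574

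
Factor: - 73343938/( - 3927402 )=3^( - 2 )*37^ (- 1 )*1619^1*5897^( - 1 )*22651^1 = 36671969/1963701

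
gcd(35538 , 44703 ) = 3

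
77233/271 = 284+269/271 = 284.99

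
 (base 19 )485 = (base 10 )1601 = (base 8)3101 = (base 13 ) 962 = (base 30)1NB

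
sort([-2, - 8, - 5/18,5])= [-8, - 2 , - 5/18,5]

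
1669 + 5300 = 6969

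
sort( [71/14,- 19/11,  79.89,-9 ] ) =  [- 9,-19/11,71/14,  79.89] 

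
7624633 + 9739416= 17364049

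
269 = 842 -573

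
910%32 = 14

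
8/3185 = 8/3185 =0.00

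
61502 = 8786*7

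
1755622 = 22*79801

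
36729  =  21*1749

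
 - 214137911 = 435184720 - 649322631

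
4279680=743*5760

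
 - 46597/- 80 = 46597/80 = 582.46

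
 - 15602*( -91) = 1419782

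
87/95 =87/95= 0.92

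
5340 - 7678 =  - 2338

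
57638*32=1844416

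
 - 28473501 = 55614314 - 84087815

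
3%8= 3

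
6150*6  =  36900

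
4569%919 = 893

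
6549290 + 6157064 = 12706354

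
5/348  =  5/348  =  0.01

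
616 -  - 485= 1101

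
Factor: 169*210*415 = 2^1*3^1*5^2 * 7^1*13^2*83^1  =  14728350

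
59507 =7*8501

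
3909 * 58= 226722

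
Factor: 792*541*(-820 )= -351347040 = - 2^5*3^2*5^1*11^1*41^1*541^1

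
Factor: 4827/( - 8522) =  - 2^( - 1)* 3^1*1609^1 * 4261^ ( - 1)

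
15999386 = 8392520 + 7606866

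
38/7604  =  19/3802  =  0.00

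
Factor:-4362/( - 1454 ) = 3 = 3^1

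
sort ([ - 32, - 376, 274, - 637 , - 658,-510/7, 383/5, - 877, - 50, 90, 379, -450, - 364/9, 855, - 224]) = [ - 877,  -  658, - 637, - 450,-376, - 224 ,-510/7,-50, - 364/9, - 32,383/5 , 90, 274, 379, 855 ]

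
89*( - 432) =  - 38448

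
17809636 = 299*59564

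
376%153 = 70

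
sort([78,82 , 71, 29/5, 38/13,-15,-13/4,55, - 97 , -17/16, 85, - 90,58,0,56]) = [ - 97, - 90,  -  15, - 13/4 , -17/16, 0, 38/13,29/5,55, 56, 58,  71, 78,82,85] 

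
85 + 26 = 111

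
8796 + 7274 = 16070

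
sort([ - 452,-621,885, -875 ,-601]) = [-875, - 621,-601,- 452,  885 ]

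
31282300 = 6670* 4690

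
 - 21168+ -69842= -91010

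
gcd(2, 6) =2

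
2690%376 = 58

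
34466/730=17233/365  =  47.21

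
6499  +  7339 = 13838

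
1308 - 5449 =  - 4141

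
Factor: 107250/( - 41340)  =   - 2^ ( - 1)*5^2 *11^1 * 53^( -1) = - 275/106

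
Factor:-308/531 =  - 2^2*3^ ( -2 ) *7^1*11^1*59^(-1 )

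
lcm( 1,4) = 4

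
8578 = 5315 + 3263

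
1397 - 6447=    - 5050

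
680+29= 709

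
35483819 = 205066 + 35278753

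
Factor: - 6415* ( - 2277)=14606955 = 3^2 *5^1*11^1*23^1*1283^1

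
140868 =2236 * 63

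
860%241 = 137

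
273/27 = 91/9= 10.11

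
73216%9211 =8739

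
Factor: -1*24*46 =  - 1104 = - 2^4*3^1*23^1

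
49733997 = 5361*9277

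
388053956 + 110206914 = 498260870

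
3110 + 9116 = 12226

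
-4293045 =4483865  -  8776910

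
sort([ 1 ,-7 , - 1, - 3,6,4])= [ - 7, - 3 , - 1,1,  4, 6 ] 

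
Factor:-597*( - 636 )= 379692 = 2^2*3^2*53^1*199^1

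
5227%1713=88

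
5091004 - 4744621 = 346383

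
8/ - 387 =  - 8/387=- 0.02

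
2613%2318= 295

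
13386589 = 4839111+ 8547478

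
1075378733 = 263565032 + 811813701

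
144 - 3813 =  - 3669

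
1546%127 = 22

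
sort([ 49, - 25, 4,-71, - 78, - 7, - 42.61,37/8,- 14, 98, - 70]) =[ - 78, - 71, - 70,-42.61, - 25, - 14,- 7 , 4, 37/8, 49, 98]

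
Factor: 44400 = 2^4*3^1 * 5^2* 37^1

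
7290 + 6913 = 14203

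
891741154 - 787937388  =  103803766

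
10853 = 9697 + 1156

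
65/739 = 65/739=0.09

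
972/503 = 1 + 469/503 = 1.93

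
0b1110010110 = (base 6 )4130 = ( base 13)558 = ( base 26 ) 198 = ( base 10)918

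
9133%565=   93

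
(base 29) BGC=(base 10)9727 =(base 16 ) 25ff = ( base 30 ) ao7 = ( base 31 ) a3o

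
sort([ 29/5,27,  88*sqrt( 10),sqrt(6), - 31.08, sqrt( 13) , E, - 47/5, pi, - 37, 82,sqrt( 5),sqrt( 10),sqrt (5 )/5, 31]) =[ - 37, - 31.08,-47/5, sqrt(5 ) /5, sqrt( 5),sqrt( 6 ), E, pi,sqrt( 10 ), sqrt( 13 ), 29/5 , 27,31,82,88*sqrt( 10 )]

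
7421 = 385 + 7036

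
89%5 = 4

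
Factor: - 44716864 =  - 2^6*698701^1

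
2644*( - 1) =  - 2644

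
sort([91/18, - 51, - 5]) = [ - 51 , - 5,91/18]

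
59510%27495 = 4520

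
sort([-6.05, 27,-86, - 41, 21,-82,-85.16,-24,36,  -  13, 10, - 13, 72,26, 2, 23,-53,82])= [ - 86,-85.16,-82, - 53,-41, - 24, - 13, - 13,- 6.05, 2, 10, 21 , 23,  26, 27, 36, 72,82 ]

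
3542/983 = 3 + 593/983  =  3.60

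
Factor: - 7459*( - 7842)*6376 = 372954415728 = 2^4*3^1*797^1*1307^1*7459^1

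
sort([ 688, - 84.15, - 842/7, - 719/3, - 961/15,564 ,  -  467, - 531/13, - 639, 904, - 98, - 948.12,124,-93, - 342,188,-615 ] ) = [ - 948.12, - 639, - 615 , - 467, - 342, - 719/3, - 842/7, - 98 , - 93, - 84.15, - 961/15, - 531/13,124, 188,564, 688, 904] 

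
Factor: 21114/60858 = 7^( - 2 ) * 17^1 = 17/49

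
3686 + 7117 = 10803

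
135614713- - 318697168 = 454311881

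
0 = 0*80689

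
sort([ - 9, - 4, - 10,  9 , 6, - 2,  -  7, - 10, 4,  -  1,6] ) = [  -  10, - 10, - 9,- 7, - 4,-2, - 1,4,6,6, 9 ]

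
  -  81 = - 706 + 625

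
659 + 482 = 1141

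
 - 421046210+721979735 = 300933525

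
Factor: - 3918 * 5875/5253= - 2^1 *5^3*17^( - 1)*47^1*103^ ( -1)*653^1 = -  7672750/1751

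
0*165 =0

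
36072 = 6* 6012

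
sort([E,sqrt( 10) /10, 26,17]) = [sqrt( 10) /10, E, 17, 26] 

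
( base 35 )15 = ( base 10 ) 40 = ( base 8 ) 50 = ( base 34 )16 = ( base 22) 1I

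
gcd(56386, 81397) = 1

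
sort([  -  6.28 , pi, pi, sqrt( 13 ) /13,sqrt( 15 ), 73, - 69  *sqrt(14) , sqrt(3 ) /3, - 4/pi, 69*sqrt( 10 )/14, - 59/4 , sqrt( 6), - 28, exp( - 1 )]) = [  -  69*sqrt( 14), - 28, - 59/4, - 6.28,-4/pi, sqrt (13 ) /13,  exp( - 1), sqrt( 3 ) /3, sqrt(6 ), pi, pi,sqrt(15), 69*sqrt(10) /14,73]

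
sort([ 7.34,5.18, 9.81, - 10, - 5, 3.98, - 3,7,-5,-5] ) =[-10,-5, - 5, - 5 ,-3 , 3.98, 5.18, 7,7.34, 9.81]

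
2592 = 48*54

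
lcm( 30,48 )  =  240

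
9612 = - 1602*( - 6)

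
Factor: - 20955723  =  -3^1*53^1 * 131797^1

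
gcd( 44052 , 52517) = 1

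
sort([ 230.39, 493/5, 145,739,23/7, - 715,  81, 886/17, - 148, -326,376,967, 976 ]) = [ - 715,-326, -148,23/7,886/17,81,  493/5, 145, 230.39,376,739,  967,976]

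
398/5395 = 398/5395 =0.07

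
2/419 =2/419 = 0.00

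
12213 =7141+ 5072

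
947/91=947/91= 10.41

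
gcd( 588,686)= 98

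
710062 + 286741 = 996803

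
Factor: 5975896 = 2^3*181^1*4127^1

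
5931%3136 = 2795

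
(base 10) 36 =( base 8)44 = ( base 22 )1e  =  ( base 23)1d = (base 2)100100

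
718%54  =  16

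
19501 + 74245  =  93746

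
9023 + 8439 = 17462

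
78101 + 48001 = 126102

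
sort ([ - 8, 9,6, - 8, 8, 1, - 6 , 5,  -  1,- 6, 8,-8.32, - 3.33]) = [-8.32, - 8,-8, - 6, - 6,  -  3.33,  -  1, 1, 5, 6, 8, 8, 9 ]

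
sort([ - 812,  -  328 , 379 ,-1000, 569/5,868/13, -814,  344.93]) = [ - 1000, - 814, - 812, - 328, 868/13,569/5 , 344.93, 379 ]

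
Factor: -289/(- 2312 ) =2^(-3) = 1/8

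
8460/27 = 940/3 = 313.33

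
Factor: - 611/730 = - 2^ ( - 1) * 5^(-1)*13^1*47^1*73^ ( - 1)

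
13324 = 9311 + 4013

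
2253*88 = 198264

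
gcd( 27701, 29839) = 1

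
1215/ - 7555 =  - 1+1268/1511 = - 0.16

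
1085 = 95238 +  -94153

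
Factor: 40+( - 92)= - 2^2*13^1 = -52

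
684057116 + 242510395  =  926567511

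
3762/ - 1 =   -  3762/1=- 3762.00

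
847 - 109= 738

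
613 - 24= 589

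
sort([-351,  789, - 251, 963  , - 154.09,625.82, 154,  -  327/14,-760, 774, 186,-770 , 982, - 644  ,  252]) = [ - 770 , - 760, - 644,-351,  -  251,-154.09,  -  327/14 , 154, 186, 252, 625.82, 774,789 , 963,982]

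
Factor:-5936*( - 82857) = 2^4*3^1*7^1*53^1*71^1 *389^1 = 491839152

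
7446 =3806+3640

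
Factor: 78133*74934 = 5854818222 =2^1*3^2 * 11^1*23^1*181^1*7103^1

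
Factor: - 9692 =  - 2^2 * 2423^1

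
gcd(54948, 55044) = 12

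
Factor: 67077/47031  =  3^1*29^1 * 61^( - 1 ) =87/61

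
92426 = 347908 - 255482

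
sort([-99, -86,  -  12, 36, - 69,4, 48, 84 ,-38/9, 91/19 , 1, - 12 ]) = [ - 99,-86, - 69,  -  12, - 12 ,-38/9,1, 4 , 91/19, 36,48,84]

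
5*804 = 4020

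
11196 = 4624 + 6572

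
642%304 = 34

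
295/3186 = 5/54 = 0.09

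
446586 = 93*4802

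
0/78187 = 0 = 0.00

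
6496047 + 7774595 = 14270642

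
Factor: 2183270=2^1*5^1*109^1*2003^1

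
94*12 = 1128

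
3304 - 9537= - 6233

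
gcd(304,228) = 76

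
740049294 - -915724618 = 1655773912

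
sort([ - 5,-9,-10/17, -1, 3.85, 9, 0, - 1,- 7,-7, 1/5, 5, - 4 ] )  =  [ -9 ,-7, - 7, -5, - 4 ,-1,-1,  -  10/17, 0, 1/5,  3.85 , 5 , 9 ]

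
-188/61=-188/61 =- 3.08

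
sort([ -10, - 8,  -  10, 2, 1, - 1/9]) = [ - 10, - 10, - 8, - 1/9, 1,2]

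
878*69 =60582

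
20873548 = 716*29153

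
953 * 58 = 55274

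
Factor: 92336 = 2^4*29^1*199^1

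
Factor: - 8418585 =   -  3^1*5^1  *  7^1*80177^1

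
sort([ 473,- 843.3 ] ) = [ - 843.3,473 ]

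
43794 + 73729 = 117523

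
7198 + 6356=13554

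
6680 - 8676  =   - 1996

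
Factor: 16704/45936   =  2^2*11^( - 1) = 4/11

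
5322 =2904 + 2418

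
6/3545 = 6/3545 = 0.00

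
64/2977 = 64/2977 = 0.02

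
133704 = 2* 66852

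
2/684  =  1/342 = 0.00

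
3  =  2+1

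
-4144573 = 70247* (-59 )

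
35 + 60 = 95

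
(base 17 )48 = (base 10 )76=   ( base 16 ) 4c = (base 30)2g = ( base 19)40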